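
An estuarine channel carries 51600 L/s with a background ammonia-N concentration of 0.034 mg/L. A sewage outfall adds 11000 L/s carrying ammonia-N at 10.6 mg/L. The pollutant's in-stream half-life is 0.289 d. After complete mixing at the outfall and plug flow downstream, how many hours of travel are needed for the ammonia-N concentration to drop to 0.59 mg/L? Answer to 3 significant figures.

After mixing, C = (51600·0.03400 + 11000·10.60) / 62600 = 118400/62600 = 1.891 mg/L.
Half-life 0.289 d → k = ln 2 / 0.289 = 2.398 d⁻¹.
1.891·exp(−k·t) = 0.59 → t = ln(1.891/0.59)/k = 41950 s = 11.65 h.

11.7 h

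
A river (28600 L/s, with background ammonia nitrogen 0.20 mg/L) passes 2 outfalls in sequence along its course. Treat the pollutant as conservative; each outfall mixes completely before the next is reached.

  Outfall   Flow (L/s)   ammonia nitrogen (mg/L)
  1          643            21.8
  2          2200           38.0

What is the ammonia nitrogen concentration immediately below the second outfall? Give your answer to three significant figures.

Outfall 1: combined Q = 29240 L/s; C = (28600·0.2000 + 643.0·21.80)/29240 = 0.6749 mg/L.
Outfall 2: combined Q = 31440 L/s; C = (29240·0.6749 + 2200·38.00)/31440 = 3.286 mg/L.

3.29 mg/L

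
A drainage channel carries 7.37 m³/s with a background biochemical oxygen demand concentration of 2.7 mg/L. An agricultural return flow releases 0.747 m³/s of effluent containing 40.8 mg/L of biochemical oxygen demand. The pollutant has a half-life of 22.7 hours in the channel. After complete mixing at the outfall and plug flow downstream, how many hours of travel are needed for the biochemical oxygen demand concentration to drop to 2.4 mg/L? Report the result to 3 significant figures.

31.1 h

Mass balance: C = (7.370·2.700 + 0.7470·40.80) / 8.117 = 50.38/8.117 = 6.206 mg/L.
Half-life 22.7 h → k = ln 2 / 22.7 = 0.03054 h⁻¹ = 0.7328 d⁻¹.
6.206·exp(−k·t) = 2.4 → t = ln(6.206/2.4)/k = 112000 s = 31.11 h.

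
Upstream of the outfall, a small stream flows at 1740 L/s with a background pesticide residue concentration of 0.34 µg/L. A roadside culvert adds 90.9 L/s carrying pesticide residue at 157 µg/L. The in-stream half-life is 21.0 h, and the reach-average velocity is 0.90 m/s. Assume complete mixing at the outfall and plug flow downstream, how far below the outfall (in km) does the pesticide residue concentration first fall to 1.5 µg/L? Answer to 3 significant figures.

166 km

After mixing, C = (1740·0.3400 + 90.90·157.0) / 1831 = 14860/1831 = 8.118 µg/L.
Half-life 21.0 h → k = ln 2 / 21.0 = 0.03301 h⁻¹ = 0.7922 d⁻¹.
Set 8.118·exp(−k·t) = 1.5 → t = ln(8.118/1.5)/k = 184200 s = 51.16 h.
Distance = v·t = 0.90·184200 = 165800 m = 165.8 km.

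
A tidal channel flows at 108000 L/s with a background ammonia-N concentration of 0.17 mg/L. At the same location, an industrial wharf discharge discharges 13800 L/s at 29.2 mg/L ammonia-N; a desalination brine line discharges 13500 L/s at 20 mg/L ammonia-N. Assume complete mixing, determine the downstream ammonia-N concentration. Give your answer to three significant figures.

5.11 mg/L

Conservation of mass: C = (108000·0.1700 + 13800·29.20 + 13500·20.00) / 135300 = 691300/135300 = 5.110 mg/L.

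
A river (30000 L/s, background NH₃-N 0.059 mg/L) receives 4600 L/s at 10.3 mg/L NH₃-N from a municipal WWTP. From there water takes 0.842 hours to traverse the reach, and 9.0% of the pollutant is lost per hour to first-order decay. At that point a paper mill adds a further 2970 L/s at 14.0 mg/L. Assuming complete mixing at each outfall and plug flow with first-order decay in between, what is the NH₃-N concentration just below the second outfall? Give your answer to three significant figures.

2.32 mg/L

Mixed concentration C = ΣQC/ΣQ = (30000·0.05900 + 4600·10.30) / 34600 = 49150/34600 = 1.421 mg/L; combined flow 34600 L/s.
9.0%/h lost → k = −ln(1 − 0.09) = 0.09431 h⁻¹.
Applying C = C₀e^(−kt): 1.421 × 0.9237 = 1.312 mg/L.
At the second outfall, C = (34600·1.312 + 2970·14.00) / (34600 + 2970) = 2.315 mg/L.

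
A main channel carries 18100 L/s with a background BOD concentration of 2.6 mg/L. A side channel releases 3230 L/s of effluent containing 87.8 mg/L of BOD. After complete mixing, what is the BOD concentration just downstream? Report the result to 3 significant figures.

Conservation of mass: C = (18100·2.600 + 3230·87.80) / 21330 = 330700/21330 = 15.50 mg/L.

15.5 mg/L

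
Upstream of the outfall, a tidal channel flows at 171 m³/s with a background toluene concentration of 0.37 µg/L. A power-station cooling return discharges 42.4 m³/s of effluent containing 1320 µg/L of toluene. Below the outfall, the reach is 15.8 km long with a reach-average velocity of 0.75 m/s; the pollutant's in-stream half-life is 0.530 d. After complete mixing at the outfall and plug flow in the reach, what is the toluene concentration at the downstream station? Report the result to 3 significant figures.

After mixing, C = (171.0·0.3700 + 42.40·1320) / 213.4 = 56030/213.4 = 262.6 µg/L.
Travel time t = 15.8·1000 / 0.75 = 21070 s = 5.852 h.
Half-life 0.530 d → k = ln 2 / 0.530 = 1.308 d⁻¹.
After decay, C = 262.6 × e^(−kt) = 262.6 × 0.7270 = 190.9 µg/L.

191 µg/L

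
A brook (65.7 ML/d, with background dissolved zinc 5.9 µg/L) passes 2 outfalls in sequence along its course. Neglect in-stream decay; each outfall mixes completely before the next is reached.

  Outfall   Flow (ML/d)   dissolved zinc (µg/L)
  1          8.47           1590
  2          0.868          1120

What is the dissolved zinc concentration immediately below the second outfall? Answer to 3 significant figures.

198 µg/L

After outfall 1: Q = 65.70 + 8.470 = 74.17 ML/d; C = (65.70·5.900 + 8.470·1590)/74.17 = 186.8 µg/L.
After outfall 2: Q = 74.17 + 0.8680 = 75.04 ML/d; C = (74.17·186.8 + 0.8680·1120)/75.04 = 197.6 µg/L.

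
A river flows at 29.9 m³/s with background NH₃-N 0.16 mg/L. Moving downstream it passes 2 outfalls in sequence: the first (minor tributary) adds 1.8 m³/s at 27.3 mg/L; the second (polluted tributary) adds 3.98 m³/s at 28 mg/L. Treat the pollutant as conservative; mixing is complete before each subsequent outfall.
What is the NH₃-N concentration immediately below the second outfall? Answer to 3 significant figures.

Outfall 1: combined Q = 31.70 m³/s; C = (29.90·0.1600 + 1.800·27.30)/31.70 = 1.701 mg/L.
Outfall 2: combined Q = 35.68 m³/s; C = (31.70·1.701 + 3.980·28.00)/35.68 = 4.635 mg/L.

4.63 mg/L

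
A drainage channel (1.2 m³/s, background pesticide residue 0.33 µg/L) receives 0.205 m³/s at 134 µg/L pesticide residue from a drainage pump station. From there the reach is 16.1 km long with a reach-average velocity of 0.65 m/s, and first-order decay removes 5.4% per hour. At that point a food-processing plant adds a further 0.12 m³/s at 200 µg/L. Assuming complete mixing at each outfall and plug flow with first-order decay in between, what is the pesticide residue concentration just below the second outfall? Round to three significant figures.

Mass balance: C = (1.200·0.3300 + 0.2050·134.0) / 1.405 = 27.87/1.405 = 19.83 µg/L; combined flow 1.405 m³/s.
Travel time t = 16.1·1000 / 0.65 = 24770 s = 6.880 h.
5.4%/h lost → k = −ln(1 − 0.054) = 0.05551 h⁻¹.
First-order decay: C = 19.83·exp(−k·t) = 19.83·0.6825 = 13.54 µg/L.
Second outfall: C = (1.405·13.54 + 0.1200·200.0)/1.525 = 28.21 µg/L.

28.2 µg/L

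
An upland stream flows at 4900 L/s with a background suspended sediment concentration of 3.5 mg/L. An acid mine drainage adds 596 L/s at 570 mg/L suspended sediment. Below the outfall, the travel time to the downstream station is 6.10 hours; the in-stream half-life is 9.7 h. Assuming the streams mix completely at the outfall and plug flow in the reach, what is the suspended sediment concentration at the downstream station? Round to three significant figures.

After mixing, C = (4900·3.500 + 596.0·570.0) / 5496 = 356900/5496 = 64.93 mg/L.
Half-life 9.7 h → k = ln 2 / 9.7 = 0.07146 h⁻¹ = 1.715 d⁻¹.
Decay over the reach: 64.93·exp(−kt) = 64.93·0.6467 = 41.99 mg/L.

42.0 mg/L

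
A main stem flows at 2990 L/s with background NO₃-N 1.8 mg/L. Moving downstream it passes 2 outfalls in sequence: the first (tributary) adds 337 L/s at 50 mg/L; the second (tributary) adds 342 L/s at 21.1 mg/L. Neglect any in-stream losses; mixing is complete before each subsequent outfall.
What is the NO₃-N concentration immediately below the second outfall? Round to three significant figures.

Below outfall 1: Q → 3327 L/s, C = (2990·1.800 + 337.0·50.00)/3327 = 6.682 mg/L.
Below outfall 2: Q → 3669 L/s, C = (3327·6.682 + 342.0·21.10)/3669 = 8.026 mg/L.

8.03 mg/L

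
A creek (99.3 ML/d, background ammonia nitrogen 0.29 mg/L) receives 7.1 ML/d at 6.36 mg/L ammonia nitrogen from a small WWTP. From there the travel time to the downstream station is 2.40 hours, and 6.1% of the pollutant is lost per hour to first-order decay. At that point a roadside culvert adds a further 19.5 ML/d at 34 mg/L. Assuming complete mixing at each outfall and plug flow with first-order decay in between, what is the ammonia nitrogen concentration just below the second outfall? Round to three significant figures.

Mixed concentration C = ΣQC/ΣQ = (99.30·0.2900 + 7.100·6.360) / 106.4 = 73.95/106.4 = 0.6950 mg/L; combined flow 106.4 ML/d.
6.1%/h lost → k = −ln(1 − 0.061) = 0.06294 h⁻¹.
Applying C = C₀e^(−kt): 0.6950 × 0.8598 = 0.5976 mg/L.
At the second outfall, C = (106.4·0.5976 + 19.50·34.00) / (106.4 + 19.50) = 5.771 mg/L.

5.77 mg/L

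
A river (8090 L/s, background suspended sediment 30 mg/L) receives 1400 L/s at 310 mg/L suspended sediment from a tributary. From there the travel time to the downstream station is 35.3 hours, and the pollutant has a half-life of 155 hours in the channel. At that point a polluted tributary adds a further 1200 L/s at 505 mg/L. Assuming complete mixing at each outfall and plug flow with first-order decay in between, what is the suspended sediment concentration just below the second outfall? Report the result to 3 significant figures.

Conservation of mass: C = (8090·30.00 + 1400·310.0) / 9490 = 676700/9490 = 71.31 mg/L; combined flow 9490 L/s.
Half-life 155 h → k = ln 2 / 155 = 0.004472 h⁻¹ = 0.1073 d⁻¹.
First-order decay: C = 71.31·exp(−k·t) = 71.31·0.8540 = 60.89 mg/L.
At the second outfall, C = (9490·60.89 + 1200·505.0) / (9490 + 1200) = 110.7 mg/L.

111 mg/L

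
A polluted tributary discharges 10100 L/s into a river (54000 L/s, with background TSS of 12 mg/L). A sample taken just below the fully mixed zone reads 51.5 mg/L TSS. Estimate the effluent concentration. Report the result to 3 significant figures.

263 mg/L

Mass balance: 54000·12.00 + 10100·Cₑ = 64100·51.50
→ Cₑ = (64100·51.50 − 54000·12.00) / 10100 = 262.7 mg/L.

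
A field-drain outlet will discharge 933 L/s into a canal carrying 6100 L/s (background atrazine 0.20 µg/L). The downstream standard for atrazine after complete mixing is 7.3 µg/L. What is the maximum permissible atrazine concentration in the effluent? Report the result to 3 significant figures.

At the limit, (Qr·Cr + Qe·Cₑ)/(Qr + Qe) = 7.3:
Cₑ = (7033·7.3 − 6100·0.2000) / 933.0 = 53.72 µg/L.

53.7 µg/L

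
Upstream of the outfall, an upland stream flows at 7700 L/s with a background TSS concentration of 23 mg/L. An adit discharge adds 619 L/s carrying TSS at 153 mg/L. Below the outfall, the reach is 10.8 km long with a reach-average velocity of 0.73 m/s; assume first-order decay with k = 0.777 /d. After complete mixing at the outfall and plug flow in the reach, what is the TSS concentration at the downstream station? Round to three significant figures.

28.6 mg/L

Flow-weighted average: C = (7700·23.00 + 619.0·153.0) / 8319 = 271800/8319 = 32.67 mg/L.
Travel time t = 10.8·1000 / 0.73 = 14790 s = 4.110 h.
First-order decay: C = 32.67·exp(−k·t) = 32.67·0.8754 = 28.60 mg/L.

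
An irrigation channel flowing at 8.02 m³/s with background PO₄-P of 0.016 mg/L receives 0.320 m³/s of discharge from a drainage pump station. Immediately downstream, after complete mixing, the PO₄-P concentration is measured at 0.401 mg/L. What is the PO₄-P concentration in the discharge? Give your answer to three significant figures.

10.1 mg/L

Mass balance: 8.020·0.01600 + 0.3200·Cₑ = 8.340·0.4010
→ Cₑ = (8.340·0.4010 − 8.020·0.01600) / 0.3200 = 10.05 mg/L.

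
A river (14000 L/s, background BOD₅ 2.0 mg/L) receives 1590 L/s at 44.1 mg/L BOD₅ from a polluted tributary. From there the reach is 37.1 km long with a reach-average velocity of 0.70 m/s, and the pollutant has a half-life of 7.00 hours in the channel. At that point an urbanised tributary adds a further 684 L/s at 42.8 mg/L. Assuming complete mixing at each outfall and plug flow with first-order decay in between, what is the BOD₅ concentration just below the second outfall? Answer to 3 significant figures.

3.20 mg/L

Mixed concentration C = ΣQC/ΣQ = (14000·2.000 + 1590·44.10) / 15590 = 98120/15590 = 6.294 mg/L; combined flow 15590 L/s.
Travel time t = 37.1·1000 / 0.70 = 53000 s = 14.72 h.
Half-life 7.00 h → k = ln 2 / 7.00 = 0.09902 h⁻¹ = 2.377 d⁻¹.
First-order decay: C = 6.294·exp(−k·t) = 6.294·0.2327 = 1.465 mg/L.
At the second outfall, C = (15590·1.465 + 684.0·42.80) / (15590 + 684.0) = 3.202 mg/L.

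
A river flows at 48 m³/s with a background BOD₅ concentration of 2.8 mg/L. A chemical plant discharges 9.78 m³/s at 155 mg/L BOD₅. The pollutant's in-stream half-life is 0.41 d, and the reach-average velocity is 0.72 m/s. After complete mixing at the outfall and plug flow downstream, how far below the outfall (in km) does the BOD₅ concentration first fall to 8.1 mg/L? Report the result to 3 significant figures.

46.4 km

Mixed concentration C = ΣQC/ΣQ = (48.00·2.800 + 9.780·155.0) / 57.78 = 1650/57.78 = 28.56 mg/L.
Half-life 0.41 d → k = ln 2 / 0.41 = 1.691 d⁻¹.
Set 28.56·exp(−k·t) = 8.1 → t = ln(28.56/8.1)/k = 64400 s = 17.89 h.
Distance = v·t = 0.72·64400 = 46370 m = 46.37 km.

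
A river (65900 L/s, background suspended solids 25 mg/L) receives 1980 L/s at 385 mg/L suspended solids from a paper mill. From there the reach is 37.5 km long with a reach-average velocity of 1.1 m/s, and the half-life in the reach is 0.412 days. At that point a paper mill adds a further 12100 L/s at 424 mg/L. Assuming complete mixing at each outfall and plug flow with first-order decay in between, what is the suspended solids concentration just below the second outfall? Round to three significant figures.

79.7 mg/L

Mixed concentration C = ΣQC/ΣQ = (65900·25.00 + 1980·385.0) / 67880 = 2410000/67880 = 35.50 mg/L; combined flow 67880 L/s.
Travel time t = 37.5·1000 / 1.1 = 34090 s = 9.470 h.
Half-life 0.412 d → k = ln 2 / 0.412 = 1.682 d⁻¹.
After decay, C = 35.50 × e^(−kt) = 35.50 × 0.5149 = 18.28 mg/L.
Second outfall: C = (67880·18.28 + 12100·424.0)/79980 = 79.66 mg/L.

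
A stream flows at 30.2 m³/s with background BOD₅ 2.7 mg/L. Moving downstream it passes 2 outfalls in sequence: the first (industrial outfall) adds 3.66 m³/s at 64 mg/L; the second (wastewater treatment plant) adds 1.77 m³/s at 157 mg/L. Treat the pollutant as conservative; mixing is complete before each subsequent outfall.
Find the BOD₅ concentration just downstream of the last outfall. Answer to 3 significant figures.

16.7 mg/L

Below outfall 1: Q → 33.86 m³/s, C = (30.20·2.700 + 3.660·64.00)/33.86 = 9.326 mg/L.
Below outfall 2: Q → 35.63 m³/s, C = (33.86·9.326 + 1.770·157.0)/35.63 = 16.66 mg/L.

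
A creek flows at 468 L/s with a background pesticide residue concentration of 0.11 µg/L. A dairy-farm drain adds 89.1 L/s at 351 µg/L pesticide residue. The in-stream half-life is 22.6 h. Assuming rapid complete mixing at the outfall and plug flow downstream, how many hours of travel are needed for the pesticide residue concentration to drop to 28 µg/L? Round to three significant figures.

22.7 h

Conservation of mass: C = (468.0·0.1100 + 89.10·351.0) / 557.1 = 31330/557.1 = 56.23 µg/L.
Half-life 22.6 h → k = ln 2 / 22.6 = 0.03067 h⁻¹ = 0.7361 d⁻¹.
56.23·exp(−k·t) = 28 → t = ln(56.23/28)/k = 81840 s = 22.73 h.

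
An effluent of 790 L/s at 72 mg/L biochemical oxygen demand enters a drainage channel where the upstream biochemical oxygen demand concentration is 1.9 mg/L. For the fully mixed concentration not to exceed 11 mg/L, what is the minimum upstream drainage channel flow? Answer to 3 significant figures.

5300 L/s

Set C_mix = 11: (Q·1.900 + 790.0·72.00) / (Q + 790.0) = 11
→ Q = 790.0·(72.00 − 11)/(11 − 1.900) = 5296 L/s.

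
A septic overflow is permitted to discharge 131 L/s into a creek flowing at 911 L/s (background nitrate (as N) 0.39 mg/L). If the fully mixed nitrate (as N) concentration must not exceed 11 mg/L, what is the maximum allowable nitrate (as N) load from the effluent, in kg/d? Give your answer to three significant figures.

960 kg/d

Mass balance at the limit: 911.0·0.3900 + 131.0·Cₑ = 1042·11 → Cₑ = 84.78 mg/L.
131.0 L/s = 0.1310 m³/s. Load = 0.1310 m³/s × 84.78 g/m³ × 86 400 s/d = 959.6 kg/d.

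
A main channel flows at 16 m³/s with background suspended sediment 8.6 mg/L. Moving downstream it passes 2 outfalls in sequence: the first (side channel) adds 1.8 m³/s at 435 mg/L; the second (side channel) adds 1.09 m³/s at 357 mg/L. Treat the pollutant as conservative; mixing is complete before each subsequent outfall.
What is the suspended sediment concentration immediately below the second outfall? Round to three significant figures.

After outfall 1: Q = 16.00 + 1.800 = 17.80 m³/s; C = (16.00·8.600 + 1.800·435.0)/17.80 = 51.72 mg/L.
After outfall 2: Q = 17.80 + 1.090 = 18.89 m³/s; C = (17.80·51.72 + 1.090·357.0)/18.89 = 69.33 mg/L.

69.3 mg/L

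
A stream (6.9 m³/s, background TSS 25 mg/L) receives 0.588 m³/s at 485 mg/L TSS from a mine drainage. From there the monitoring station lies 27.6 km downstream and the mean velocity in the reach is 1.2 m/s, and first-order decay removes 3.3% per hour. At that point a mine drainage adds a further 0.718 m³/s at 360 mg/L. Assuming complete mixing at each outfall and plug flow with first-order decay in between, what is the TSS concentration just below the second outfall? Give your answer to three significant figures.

Flow-weighted average: C = (6.900·25.00 + 0.5880·485.0) / 7.488 = 457.7/7.488 = 61.12 mg/L; combined flow 7.488 m³/s.
Travel time t = 27.6·1000 / 1.2 = 23000 s = 6.389 h.
3.3%/h lost → k = −ln(1 − 0.033) = 0.03356 h⁻¹.
Applying C = C₀e^(−kt): 61.12 × 0.8070 = 49.33 mg/L.
At the second outfall, C = (7.488·49.33 + 0.7180·360.0) / (7.488 + 0.7180) = 76.51 mg/L.

76.5 mg/L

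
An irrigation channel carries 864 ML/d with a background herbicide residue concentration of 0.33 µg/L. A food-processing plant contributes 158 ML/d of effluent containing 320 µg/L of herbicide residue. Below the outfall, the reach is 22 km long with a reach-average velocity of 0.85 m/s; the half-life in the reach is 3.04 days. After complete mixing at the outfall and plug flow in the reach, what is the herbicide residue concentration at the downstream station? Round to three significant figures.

46.5 µg/L

Mixed concentration C = ΣQC/ΣQ = (864.0·0.3300 + 158.0·320.0) / 1022 = 50850/1022 = 49.75 µg/L.
Travel time t = 22·1000 / 0.85 = 25880 s = 7.190 h.
Half-life 3.04 d → k = ln 2 / 3.04 = 0.2280 d⁻¹.
Decay over the reach: 49.75·exp(−kt) = 49.75·0.9340 = 46.47 µg/L.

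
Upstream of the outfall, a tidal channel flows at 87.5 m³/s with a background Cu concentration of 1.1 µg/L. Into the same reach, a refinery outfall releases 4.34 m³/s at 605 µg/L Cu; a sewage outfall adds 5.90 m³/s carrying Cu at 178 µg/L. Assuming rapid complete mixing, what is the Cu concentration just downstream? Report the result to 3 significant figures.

Mass balance: C = (87.50·1.100 + 4.340·605.0 + 5.900·178.0) / 97.74 = 3772/97.74 = 38.59 µg/L.

38.6 µg/L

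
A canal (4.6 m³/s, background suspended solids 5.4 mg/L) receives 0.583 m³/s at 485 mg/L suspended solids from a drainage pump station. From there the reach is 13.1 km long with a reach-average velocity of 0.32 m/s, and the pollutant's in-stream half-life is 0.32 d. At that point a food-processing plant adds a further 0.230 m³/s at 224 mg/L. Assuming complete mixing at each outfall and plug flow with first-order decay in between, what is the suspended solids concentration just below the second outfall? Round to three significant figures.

29.9 mg/L

Conservation of mass: C = (4.600·5.400 + 0.5830·485.0) / 5.183 = 307.6/5.183 = 59.35 mg/L; combined flow 5.183 m³/s.
Travel time t = 13.1·1000 / 0.32 = 40940 s = 11.37 h.
Half-life 0.32 d → k = ln 2 / 0.32 = 2.166 d⁻¹.
Applying C = C₀e^(−kt): 59.35 × 0.3583 = 21.27 mg/L.
Second outfall: C = (5.183·21.27 + 0.2300·224.0)/5.413 = 29.88 mg/L.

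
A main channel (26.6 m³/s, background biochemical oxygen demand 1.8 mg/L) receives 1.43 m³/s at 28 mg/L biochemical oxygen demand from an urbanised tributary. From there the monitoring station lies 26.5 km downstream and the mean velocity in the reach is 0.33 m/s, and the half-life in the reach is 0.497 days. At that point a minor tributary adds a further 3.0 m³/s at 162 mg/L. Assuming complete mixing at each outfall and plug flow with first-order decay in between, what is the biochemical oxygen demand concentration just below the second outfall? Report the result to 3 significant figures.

Mass balance: C = (26.60·1.800 + 1.430·28.00) / 28.03 = 87.92/28.03 = 3.137 mg/L; combined flow 28.03 m³/s.
Travel time t = 26.5·1000 / 0.33 = 80300 s = 22.31 h.
Half-life 0.497 d → k = ln 2 / 0.497 = 1.395 d⁻¹.
First-order decay: C = 3.137·exp(−k·t) = 3.137·0.2736 = 0.8580 mg/L.
Second outfall: C = (28.03·0.8580 + 3.000·162.0)/31.03 = 16.44 mg/L.

16.4 mg/L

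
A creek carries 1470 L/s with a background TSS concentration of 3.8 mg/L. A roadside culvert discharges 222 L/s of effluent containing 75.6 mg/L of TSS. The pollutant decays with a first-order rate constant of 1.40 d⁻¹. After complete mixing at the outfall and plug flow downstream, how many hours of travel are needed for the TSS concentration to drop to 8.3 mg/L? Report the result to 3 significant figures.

Mixed concentration C = ΣQC/ΣQ = (1470·3.800 + 222.0·75.60) / 1692 = 22370/1692 = 13.22 mg/L.
13.22·exp(−k·t) = 8.3 → t = ln(13.22/8.3)/k = 28730 s = 7.980 h.

7.98 h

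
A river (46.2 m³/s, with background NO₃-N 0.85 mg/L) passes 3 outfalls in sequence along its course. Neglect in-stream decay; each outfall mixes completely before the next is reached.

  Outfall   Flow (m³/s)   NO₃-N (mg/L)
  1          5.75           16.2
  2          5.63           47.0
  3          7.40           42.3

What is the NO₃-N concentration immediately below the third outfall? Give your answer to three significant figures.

After outfall 1: Q = 46.20 + 5.750 = 51.95 m³/s; C = (46.20·0.8500 + 5.750·16.20)/51.95 = 2.549 mg/L.
After outfall 2: Q = 51.95 + 5.630 = 57.58 m³/s; C = (51.95·2.549 + 5.630·47.00)/57.58 = 6.895 mg/L.
After outfall 3: Q = 57.58 + 7.400 = 64.98 m³/s; C = (57.58·6.895 + 7.400·42.30)/64.98 = 10.93 mg/L.

10.9 mg/L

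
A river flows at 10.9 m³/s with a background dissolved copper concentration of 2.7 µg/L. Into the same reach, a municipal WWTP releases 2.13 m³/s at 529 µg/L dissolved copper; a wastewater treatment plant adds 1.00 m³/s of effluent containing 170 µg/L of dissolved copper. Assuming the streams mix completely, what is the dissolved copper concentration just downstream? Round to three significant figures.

94.5 µg/L

Mixed concentration C = ΣQC/ΣQ = (10.90·2.700 + 2.130·529.0 + 1.000·170.0) / 14.03 = 1326/14.03 = 94.53 µg/L.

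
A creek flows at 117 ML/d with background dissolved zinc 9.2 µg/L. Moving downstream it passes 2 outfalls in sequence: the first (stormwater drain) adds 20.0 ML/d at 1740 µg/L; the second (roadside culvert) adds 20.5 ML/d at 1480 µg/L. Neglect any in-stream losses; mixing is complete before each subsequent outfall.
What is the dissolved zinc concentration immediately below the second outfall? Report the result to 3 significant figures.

420 µg/L

Outfall 1: combined Q = 137.0 ML/d; C = (117.0·9.200 + 20.00·1740)/137.0 = 261.9 µg/L.
Outfall 2: combined Q = 157.5 ML/d; C = (137.0·261.9 + 20.50·1480)/157.5 = 420.4 µg/L.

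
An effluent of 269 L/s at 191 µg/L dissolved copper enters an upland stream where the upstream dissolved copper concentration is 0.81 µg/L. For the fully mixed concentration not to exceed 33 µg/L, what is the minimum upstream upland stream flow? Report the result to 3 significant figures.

Set C_mix = 33: (Q·0.8100 + 269.0·191.0) / (Q + 269.0) = 33
→ Q = 269.0·(191.0 − 33)/(33 − 0.8100) = 1320 L/s.

1320 L/s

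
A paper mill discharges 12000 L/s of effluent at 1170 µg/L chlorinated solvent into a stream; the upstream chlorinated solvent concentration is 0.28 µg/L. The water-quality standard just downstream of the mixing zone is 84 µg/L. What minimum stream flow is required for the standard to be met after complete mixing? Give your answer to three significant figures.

156000 L/s

Set C_mix = 84: (Q·0.2800 + 12000·1170) / (Q + 12000) = 84
→ Q = 12000·(1170 − 84)/(84 − 0.2800) = 155700 L/s.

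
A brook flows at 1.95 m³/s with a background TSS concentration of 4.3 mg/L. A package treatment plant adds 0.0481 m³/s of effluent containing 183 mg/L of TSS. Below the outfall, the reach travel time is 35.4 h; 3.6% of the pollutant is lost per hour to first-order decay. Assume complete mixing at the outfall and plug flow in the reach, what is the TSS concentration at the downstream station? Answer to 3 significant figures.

2.35 mg/L

After mixing, C = (1.950·4.300 + 0.04810·183.0) / 1.998 = 17.19/1.998 = 8.602 mg/L.
3.6%/h lost → k = −ln(1 − 0.036) = 0.03666 h⁻¹.
First-order decay: C = 8.602·exp(−k·t) = 8.602·0.2731 = 2.349 mg/L.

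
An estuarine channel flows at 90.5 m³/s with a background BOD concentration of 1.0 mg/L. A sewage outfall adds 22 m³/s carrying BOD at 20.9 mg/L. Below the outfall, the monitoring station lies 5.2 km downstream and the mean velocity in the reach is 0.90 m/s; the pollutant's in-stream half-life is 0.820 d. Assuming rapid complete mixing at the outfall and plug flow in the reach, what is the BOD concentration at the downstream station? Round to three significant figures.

4.62 mg/L

Mass balance: C = (90.50·1.000 + 22.00·20.90) / 112.5 = 550.3/112.5 = 4.892 mg/L.
Travel time t = 5.2·1000 / 0.90 = 5778 s = 1.605 h.
Half-life 0.820 d → k = ln 2 / 0.820 = 0.8453 d⁻¹.
After decay, C = 4.892 × e^(−kt) = 4.892 × 0.9450 = 4.623 mg/L.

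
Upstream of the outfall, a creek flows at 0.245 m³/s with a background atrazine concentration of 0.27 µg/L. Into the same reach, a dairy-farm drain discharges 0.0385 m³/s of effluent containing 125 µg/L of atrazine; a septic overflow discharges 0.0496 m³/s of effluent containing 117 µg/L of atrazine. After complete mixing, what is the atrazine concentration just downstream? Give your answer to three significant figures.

32.1 µg/L

Conservation of mass: C = (0.2450·0.2700 + 0.03850·125.0 + 0.04960·117.0) / 0.3331 = 10.68/0.3331 = 32.07 µg/L.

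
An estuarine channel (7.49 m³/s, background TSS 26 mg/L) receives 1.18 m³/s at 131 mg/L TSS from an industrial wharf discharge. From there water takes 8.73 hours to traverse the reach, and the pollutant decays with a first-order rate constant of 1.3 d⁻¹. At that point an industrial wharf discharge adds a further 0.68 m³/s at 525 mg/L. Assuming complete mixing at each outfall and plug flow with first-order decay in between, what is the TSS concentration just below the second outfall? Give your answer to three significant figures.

Conservation of mass: C = (7.490·26.00 + 1.180·131.0) / 8.670 = 349.3/8.670 = 40.29 mg/L; combined flow 8.670 m³/s.
Applying C = C₀e^(−kt): 40.29 × 0.6232 = 25.11 mg/L.
Second outfall: C = (8.670·25.11 + 0.6800·525.0)/9.350 = 61.47 mg/L.

61.5 mg/L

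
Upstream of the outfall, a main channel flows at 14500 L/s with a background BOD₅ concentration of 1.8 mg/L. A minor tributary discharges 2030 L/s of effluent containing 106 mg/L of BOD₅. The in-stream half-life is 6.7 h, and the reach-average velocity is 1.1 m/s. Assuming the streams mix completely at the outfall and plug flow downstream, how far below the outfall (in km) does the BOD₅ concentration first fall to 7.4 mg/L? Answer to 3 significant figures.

Flow-weighted average: C = (14500·1.800 + 2030·106.0) / 16530 = 241300/16530 = 14.60 mg/L.
Half-life 6.7 h → k = ln 2 / 6.7 = 0.1035 h⁻¹ = 2.483 d⁻¹.
Set 14.60·exp(−k·t) = 7.4 → t = ln(14.60/7.4)/k = 23640 s = 6.566 h.
Distance = v·t = 1.1·23640 = 26000 m = 26.00 km.

26.0 km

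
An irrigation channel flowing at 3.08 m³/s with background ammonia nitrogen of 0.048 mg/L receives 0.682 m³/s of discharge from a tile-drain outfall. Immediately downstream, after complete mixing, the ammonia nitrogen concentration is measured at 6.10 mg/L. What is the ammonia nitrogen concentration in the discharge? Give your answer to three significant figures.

33.4 mg/L

Mass balance: 3.080·0.04800 + 0.6820·Cₑ = 3.762·6.100
→ Cₑ = (3.762·6.100 − 3.080·0.04800) / 0.6820 = 33.43 mg/L.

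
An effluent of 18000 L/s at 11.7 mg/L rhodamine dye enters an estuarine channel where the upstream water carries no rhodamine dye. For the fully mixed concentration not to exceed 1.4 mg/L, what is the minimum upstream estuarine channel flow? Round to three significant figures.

Set C_mix = 1.4: (Q·0 + 18000·11.70) / (Q + 18000) = 1.4
→ Q = 18000·(11.70 − 1.4)/(1.4 − 0) = 132400 L/s.

132000 L/s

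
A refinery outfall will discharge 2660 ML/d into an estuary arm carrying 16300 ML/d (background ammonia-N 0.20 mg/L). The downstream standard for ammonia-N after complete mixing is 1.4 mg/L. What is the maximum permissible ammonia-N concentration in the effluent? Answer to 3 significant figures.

At the limit, (Qr·Cr + Qe·Cₑ)/(Qr + Qe) = 1.4:
Cₑ = (18960·1.4 − 16300·0.2000) / 2660 = 8.753 mg/L.

8.75 mg/L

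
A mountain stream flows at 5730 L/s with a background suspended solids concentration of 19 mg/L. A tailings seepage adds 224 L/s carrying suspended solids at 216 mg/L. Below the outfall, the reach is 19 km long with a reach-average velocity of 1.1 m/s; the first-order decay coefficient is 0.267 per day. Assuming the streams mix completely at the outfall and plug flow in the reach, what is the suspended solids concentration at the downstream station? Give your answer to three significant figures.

25.0 mg/L

After mixing, C = (5730·19.00 + 224.0·216.0) / 5954 = 157300/5954 = 26.41 mg/L.
Travel time t = 19·1000 / 1.1 = 17270 s = 4.798 h.
First-order decay: C = 26.41·exp(−k·t) = 26.41·0.9480 = 25.04 mg/L.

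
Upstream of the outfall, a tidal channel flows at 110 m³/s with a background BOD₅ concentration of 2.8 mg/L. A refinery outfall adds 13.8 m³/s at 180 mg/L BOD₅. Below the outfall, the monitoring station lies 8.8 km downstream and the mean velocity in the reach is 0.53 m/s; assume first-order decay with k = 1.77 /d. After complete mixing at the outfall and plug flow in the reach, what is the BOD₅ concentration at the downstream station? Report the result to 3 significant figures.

16.0 mg/L

Mass balance: C = (110.0·2.800 + 13.80·180.0) / 123.8 = 2792/123.8 = 22.55 mg/L.
Travel time t = 8.8·1000 / 0.53 = 16600 s = 4.612 h.
Decay over the reach: 22.55·exp(−kt) = 22.55·0.7117 = 16.05 mg/L.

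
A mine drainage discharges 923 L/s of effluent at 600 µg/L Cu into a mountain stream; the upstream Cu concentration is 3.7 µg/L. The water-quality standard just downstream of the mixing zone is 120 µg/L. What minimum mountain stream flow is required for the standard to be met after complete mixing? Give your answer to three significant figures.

3810 L/s

Set C_mix = 120: (Q·3.700 + 923.0·600.0) / (Q + 923.0) = 120
→ Q = 923.0·(600.0 − 120)/(120 − 3.700) = 3809 L/s.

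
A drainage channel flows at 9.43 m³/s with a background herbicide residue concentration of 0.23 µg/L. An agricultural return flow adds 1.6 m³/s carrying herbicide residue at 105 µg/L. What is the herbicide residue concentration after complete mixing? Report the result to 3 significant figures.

After mixing, C = (9.430·0.2300 + 1.600·105.0) / 11.03 = 170.2/11.03 = 15.43 µg/L.

15.4 µg/L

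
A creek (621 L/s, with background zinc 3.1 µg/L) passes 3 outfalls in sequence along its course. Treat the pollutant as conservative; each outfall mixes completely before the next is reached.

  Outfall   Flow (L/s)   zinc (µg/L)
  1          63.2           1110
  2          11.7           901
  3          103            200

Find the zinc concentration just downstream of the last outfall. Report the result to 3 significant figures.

129 µg/L

Outfall 1: combined Q = 684.2 L/s; C = (621.0·3.100 + 63.20·1110)/684.2 = 105.3 µg/L.
Outfall 2: combined Q = 695.9 L/s; C = (684.2·105.3 + 11.70·901.0)/695.9 = 118.7 µg/L.
Outfall 3: combined Q = 798.9 L/s; C = (695.9·118.7 + 103.0·200.0)/798.9 = 129.2 µg/L.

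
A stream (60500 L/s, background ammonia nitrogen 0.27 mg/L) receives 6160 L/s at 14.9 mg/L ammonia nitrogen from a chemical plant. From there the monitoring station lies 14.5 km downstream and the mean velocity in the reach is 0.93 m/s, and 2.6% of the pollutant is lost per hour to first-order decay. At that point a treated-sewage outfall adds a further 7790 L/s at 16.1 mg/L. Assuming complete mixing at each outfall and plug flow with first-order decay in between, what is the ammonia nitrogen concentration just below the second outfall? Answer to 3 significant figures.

Mass balance: C = (60500·0.2700 + 6160·14.90) / 66660 = 108100/66660 = 1.622 mg/L; combined flow 66660 L/s.
Travel time t = 14.5·1000 / 0.93 = 15590 s = 4.331 h.
2.6%/h lost → k = −ln(1 − 0.026) = 0.02634 h⁻¹.
First-order decay: C = 1.622·exp(−k·t) = 1.622·0.8922 = 1.447 mg/L.
Second outfall: C = (66660·1.447 + 7790·16.10)/74450 = 2.980 mg/L.

2.98 mg/L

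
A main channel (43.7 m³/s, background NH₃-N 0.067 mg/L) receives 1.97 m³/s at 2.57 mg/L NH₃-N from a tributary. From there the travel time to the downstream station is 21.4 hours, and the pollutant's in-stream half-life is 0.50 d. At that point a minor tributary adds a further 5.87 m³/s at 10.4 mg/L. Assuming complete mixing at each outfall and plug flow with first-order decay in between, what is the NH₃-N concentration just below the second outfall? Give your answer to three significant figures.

1.23 mg/L

After mixing, C = (43.70·0.06700 + 1.970·2.570) / 45.67 = 7.991/45.67 = 0.1750 mg/L; combined flow 45.67 m³/s.
Half-life 0.50 d → k = ln 2 / 0.50 = 1.386 d⁻¹.
First-order decay: C = 0.1750·exp(−k·t) = 0.1750·0.2905 = 0.05083 mg/L.
Second outfall: C = (45.67·0.05083 + 5.870·10.40)/51.54 = 1.230 mg/L.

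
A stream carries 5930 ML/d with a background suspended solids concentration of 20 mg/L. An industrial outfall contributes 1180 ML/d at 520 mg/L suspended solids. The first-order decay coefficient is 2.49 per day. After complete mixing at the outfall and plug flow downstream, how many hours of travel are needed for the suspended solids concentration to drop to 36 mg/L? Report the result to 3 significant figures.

10.1 h

Flow-weighted average: C = (5930·20.00 + 1180·520.0) / 7110 = 732200/7110 = 103.0 mg/L.
103.0·exp(−k·t) = 36 → t = ln(103.0/36)/k = 36470 s = 10.13 h.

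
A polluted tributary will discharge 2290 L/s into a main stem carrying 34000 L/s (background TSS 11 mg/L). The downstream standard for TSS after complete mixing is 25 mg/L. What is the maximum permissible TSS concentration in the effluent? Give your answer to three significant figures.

233 mg/L

At the limit, (Qr·Cr + Qe·Cₑ)/(Qr + Qe) = 25:
Cₑ = (36290·25 − 34000·11.00) / 2290 = 232.9 mg/L.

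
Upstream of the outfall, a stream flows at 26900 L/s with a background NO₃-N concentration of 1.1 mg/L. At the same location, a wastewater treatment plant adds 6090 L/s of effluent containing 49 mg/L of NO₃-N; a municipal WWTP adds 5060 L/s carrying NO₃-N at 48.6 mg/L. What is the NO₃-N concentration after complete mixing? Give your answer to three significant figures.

Flow-weighted average: C = (26900·1.100 + 6090·49.00 + 5060·48.60) / 38050 = 573900/38050 = 15.08 mg/L.

15.1 mg/L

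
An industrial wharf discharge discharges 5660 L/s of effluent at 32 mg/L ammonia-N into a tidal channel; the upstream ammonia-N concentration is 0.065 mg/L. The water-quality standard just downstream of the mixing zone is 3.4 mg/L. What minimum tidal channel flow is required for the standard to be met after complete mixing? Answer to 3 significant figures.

Set C_mix = 3.4: (Q·0.06500 + 5660·32.00) / (Q + 5660) = 3.4
→ Q = 5660·(32.00 − 3.4)/(3.4 − 0.06500) = 48540 L/s.

48500 L/s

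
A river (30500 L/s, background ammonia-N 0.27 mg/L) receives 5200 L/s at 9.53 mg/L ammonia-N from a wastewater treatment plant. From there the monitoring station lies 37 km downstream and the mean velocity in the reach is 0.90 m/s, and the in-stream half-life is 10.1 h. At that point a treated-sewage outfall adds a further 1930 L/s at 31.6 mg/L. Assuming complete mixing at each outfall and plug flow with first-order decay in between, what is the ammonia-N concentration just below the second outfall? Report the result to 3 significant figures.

2.32 mg/L

Flow-weighted average: C = (30500·0.2700 + 5200·9.530) / 35700 = 57790/35700 = 1.619 mg/L; combined flow 35700 L/s.
Travel time t = 37·1000 / 0.90 = 41110 s = 11.42 h.
Half-life 10.1 h → k = ln 2 / 10.1 = 0.06863 h⁻¹ = 1.647 d⁻¹.
First-order decay: C = 1.619·exp(−k·t) = 1.619·0.4567 = 0.7393 mg/L.
Second outfall: C = (35700·0.7393 + 1930·31.60)/37630 = 2.322 mg/L.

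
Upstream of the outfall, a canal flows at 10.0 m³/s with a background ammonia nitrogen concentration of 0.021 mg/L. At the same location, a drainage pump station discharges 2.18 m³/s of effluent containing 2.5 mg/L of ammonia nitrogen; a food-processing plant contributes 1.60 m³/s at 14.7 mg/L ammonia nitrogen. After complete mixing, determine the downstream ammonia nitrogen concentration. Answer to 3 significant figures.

After mixing, C = (10.00·0.02100 + 2.180·2.500 + 1.600·14.70) / 13.78 = 29.18/13.78 = 2.118 mg/L.

2.12 mg/L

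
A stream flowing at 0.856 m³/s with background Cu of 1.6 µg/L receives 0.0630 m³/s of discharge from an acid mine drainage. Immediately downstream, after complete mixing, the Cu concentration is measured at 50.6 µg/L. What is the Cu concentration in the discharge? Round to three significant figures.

716 µg/L

Mass balance: 0.8560·1.600 + 0.06300·Cₑ = 0.9190·50.60
→ Cₑ = (0.9190·50.60 − 0.8560·1.600) / 0.06300 = 716.4 µg/L.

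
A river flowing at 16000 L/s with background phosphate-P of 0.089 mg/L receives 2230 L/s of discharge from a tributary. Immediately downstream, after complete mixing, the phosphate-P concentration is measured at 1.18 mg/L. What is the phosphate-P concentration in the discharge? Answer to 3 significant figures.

9.01 mg/L

Mass balance: 16000·0.08900 + 2230·Cₑ = 18230·1.180
→ Cₑ = (18230·1.180 − 16000·0.08900) / 2230 = 9.008 mg/L.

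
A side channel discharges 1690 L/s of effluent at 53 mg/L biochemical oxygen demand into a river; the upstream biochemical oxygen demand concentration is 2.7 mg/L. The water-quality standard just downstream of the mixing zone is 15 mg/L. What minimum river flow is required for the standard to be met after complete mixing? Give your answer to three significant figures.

5220 L/s

Set C_mix = 15: (Q·2.700 + 1690·53.00) / (Q + 1690) = 15
→ Q = 1690·(53.00 − 15)/(15 − 2.700) = 5221 L/s.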